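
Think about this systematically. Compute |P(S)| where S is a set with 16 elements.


The power set of a set with n elements has 2^n elements.
|P(S)| = 2^16 = 65536

65536


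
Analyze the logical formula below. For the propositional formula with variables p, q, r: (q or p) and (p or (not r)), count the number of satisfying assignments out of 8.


Evaluate all 8 assignments for p, q, r:
p=0, q=0, r=0: 0
p=0, q=0, r=1: 0
p=0, q=1, r=0: 1
p=0, q=1, r=1: 0
p=1, q=0, r=0: 1
p=1, q=0, r=1: 1
p=1, q=1, r=0: 1
p=1, q=1, r=1: 1
Satisfying count = 5

5


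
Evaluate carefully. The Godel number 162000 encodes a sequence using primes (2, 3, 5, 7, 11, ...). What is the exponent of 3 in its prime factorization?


Factorize 162000 by dividing by 3 repeatedly.
Division steps: 3 divides 162000 exactly 4 time(s).
Exponent of 3 = 4

4


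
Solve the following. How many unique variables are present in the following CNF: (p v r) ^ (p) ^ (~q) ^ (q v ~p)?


Identify each variable that appears in the formula.
Variables found: p, q, r
Count = 3

3


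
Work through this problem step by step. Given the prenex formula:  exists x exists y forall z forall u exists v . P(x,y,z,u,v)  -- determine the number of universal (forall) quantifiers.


Quantifier prefix: exists x exists y forall z forall u exists v
Mark each quantifier type:
  E E U U E
Universal count = 2, Existential count = 3
Asked for universal (forall) quantifiers: 2

2


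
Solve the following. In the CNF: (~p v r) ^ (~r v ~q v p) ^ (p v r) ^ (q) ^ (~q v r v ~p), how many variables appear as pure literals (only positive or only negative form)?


Check each variable for pure literal status:
p: mixed (not pure)
q: mixed (not pure)
r: mixed (not pure)
Pure literal count = 0

0


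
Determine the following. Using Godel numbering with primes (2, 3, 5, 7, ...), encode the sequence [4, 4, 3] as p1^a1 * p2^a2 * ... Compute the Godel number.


Encode each element as an exponent of the corresponding prime:
  2^4 = 16
  3^4 = 81
  5^3 = 125
Product = 16 * 81 * 125 = 162000

162000


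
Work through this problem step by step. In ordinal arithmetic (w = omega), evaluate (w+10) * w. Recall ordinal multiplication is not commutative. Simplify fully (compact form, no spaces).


Compute (w+10) * w.
Ordinal * is associative and left-distributive over +, but NOT commutative; for finite n>1, n*w = w but w*n stays w*n.
(w+10) * w = sup{(w+10)*k : k<w} = sup{w*k+10} = w^2 (the +10 tail is absorbed in the limit).
Result = w^2

w^2


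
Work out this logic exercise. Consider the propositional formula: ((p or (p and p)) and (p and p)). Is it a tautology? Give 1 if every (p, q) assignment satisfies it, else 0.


Check all 4 assignments:
p=0, q=0: 0
p=0, q=1: 0
p=1, q=0: 1
p=1, q=1: 1
Satisfying count = 2/4.
Tautology iff count = 4: no.

0


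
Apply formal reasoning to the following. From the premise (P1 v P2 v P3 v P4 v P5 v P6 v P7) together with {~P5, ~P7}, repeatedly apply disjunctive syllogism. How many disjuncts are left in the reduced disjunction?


Original disjuncts (7): P1, P2, P3, P4, P5, P6, P7
Negated (eliminate): ~P5, ~P7
Remaining disjuncts: P1, P2, P3, P4, P6
Count = 7 - 2 = 5

5


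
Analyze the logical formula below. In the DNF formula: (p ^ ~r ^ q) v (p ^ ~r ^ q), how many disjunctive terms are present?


A DNF formula is a disjunction of terms (conjunctions).
Terms are separated by v.
Counting the disjuncts: 2 terms.

2


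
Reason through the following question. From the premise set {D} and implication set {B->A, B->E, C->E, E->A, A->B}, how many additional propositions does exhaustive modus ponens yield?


Initial facts: {D}
Apply modus ponens to closure:
  (no implication fires)
Final known: {D}
New propositions: {(none)}
Count = 0

0


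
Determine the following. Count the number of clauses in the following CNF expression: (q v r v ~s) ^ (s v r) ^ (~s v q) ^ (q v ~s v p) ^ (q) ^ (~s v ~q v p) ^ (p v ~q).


A CNF formula is a conjunction of clauses.
Clauses are separated by ^.
Counting the conjuncts: 7 clauses.

7


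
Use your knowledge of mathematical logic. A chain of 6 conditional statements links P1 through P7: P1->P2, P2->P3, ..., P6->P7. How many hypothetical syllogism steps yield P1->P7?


With 6 implications in a chain connecting 7 propositions:
P1->P2, P2->P3, ..., P6->P7
Steps needed = (number of implications) - 1 = 6 - 1 = 5

5


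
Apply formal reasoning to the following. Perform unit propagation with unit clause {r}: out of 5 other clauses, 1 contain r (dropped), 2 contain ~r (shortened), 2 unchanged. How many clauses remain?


Satisfied (removed): 1
Shortened (remain): 2
Unchanged (remain): 2
Remaining = 2 + 2 = 4

4


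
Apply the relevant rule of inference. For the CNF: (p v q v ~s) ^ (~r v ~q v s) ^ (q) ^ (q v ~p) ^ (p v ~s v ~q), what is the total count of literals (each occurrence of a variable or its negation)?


Counting literals in each clause:
Clause 1: 3 literal(s)
Clause 2: 3 literal(s)
Clause 3: 1 literal(s)
Clause 4: 2 literal(s)
Clause 5: 3 literal(s)
Total = 12

12


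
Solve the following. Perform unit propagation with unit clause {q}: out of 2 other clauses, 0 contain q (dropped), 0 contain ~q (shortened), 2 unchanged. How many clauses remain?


Satisfied (removed): 0
Shortened (remain): 0
Unchanged (remain): 2
Remaining = 0 + 2 = 2

2


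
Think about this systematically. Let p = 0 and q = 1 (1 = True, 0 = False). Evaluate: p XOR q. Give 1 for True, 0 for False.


p = 0, q = 1
Operation: p XOR q
Evaluate: 0 XOR 1 = 1

1


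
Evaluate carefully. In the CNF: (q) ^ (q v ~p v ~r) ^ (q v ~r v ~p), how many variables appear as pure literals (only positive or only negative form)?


Check each variable for pure literal status:
p: pure negative
q: pure positive
r: pure negative
Pure literal count = 3

3


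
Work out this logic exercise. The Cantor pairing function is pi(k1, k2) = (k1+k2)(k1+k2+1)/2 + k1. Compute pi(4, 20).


k1 + k2 = 24
(k1+k2)(k1+k2+1)/2 = 24 * 25 / 2 = 300
pi = 300 + 4 = 304

304


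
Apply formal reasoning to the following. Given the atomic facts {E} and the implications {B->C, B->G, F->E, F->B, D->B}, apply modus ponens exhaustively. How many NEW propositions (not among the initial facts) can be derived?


Initial facts: {E}
Apply modus ponens to closure:
  (no implication fires)
Final known: {E}
New propositions: {(none)}
Count = 0

0


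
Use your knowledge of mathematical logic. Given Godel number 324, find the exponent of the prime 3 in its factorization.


Factorize 324 by dividing by 3 repeatedly.
Division steps: 3 divides 324 exactly 4 time(s).
Exponent of 3 = 4

4


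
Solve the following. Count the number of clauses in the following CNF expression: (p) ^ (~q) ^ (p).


A CNF formula is a conjunction of clauses.
Clauses are separated by ^.
Counting the conjuncts: 3 clauses.

3


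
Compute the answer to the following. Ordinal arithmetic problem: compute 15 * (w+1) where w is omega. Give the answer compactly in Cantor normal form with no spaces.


Compute 15 * (w+1).
Ordinal * is associative and left-distributive over +, but NOT commutative; for finite n>1, n*w = w but w*n stays w*n.
By left-distributivity: 15 * (w+1) = 15*w + 15*1 = w + 15 = w+15.
Result = w+15

w+15


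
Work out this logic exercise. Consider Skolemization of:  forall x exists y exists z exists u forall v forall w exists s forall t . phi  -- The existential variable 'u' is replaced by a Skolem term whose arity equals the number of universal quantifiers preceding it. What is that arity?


Quantifier prefix: forall x exists y exists z exists u forall v forall w exists s forall t
'u' is existentially quantified at position 4.
Universal variables preceding it: x
Skolem function arity = 1

1


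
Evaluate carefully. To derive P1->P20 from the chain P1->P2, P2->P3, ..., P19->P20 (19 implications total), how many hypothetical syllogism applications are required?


With 19 implications in a chain connecting 20 propositions:
P1->P2, P2->P3, ..., P19->P20
Steps needed = (number of implications) - 1 = 19 - 1 = 18

18


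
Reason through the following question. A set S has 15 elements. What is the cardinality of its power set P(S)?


The power set of a set with n elements has 2^n elements.
|P(S)| = 2^15 = 32768

32768


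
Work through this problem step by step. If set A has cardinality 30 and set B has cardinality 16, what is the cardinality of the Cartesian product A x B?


The Cartesian product A x B contains all ordered pairs (a, b).
|A x B| = |A| * |B| = 30 * 16 = 480

480


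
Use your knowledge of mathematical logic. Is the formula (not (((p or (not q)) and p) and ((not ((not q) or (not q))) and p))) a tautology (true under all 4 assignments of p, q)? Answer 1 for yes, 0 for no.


Check all 4 assignments:
p=0, q=0: 1
p=0, q=1: 1
p=1, q=0: 1
p=1, q=1: 0
Satisfying count = 3/4.
Tautology iff count = 4: no.

0


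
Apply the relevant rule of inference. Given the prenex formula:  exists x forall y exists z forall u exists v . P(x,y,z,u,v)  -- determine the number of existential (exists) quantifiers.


Quantifier prefix: exists x forall y exists z forall u exists v
Mark each quantifier type:
  E U E U E
Universal count = 2, Existential count = 3
Asked for existential (exists) quantifiers: 3

3


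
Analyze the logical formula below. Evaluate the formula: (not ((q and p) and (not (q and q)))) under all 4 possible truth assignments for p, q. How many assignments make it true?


Check all 4 assignments:
p=0, q=0: 1
p=0, q=1: 1
p=1, q=0: 1
p=1, q=1: 1
Count of True = 4

4


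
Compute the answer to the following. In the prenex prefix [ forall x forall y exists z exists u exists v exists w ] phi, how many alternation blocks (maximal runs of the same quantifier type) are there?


Quantifier-type sequence: A A E E E E  (A=forall, E=exists)
Group into maximal same-type runs:
  Ax2 | Ex4
Number of blocks = 2

2


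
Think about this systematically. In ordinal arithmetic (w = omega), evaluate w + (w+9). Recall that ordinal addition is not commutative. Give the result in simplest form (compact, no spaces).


Compute w + (w+9).
Ordinal + is associative but NOT commutative; for finite n>0, n + w = w but w + n stays w+n.
w + (w+9) = (w+w) + 9 = w*2+9.
Result = w*2+9

w*2+9


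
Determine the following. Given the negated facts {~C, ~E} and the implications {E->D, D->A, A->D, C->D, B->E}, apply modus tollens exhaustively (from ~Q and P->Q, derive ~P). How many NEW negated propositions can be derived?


Initial negated facts: {~C, ~E}
Apply modus tollens to closure:
  ~E and B->E  =>  ~B
Final negated: {~B, ~C, ~E}
New negations: {~B}
Count = 1

1


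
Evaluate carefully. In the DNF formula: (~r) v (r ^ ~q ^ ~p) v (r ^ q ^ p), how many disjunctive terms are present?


A DNF formula is a disjunction of terms (conjunctions).
Terms are separated by v.
Counting the disjuncts: 3 terms.

3


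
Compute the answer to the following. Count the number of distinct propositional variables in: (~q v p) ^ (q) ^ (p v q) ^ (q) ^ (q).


Identify each variable that appears in the formula.
Variables found: p, q
Count = 2

2


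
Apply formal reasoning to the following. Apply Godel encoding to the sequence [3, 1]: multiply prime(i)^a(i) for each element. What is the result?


Encode each element as an exponent of the corresponding prime:
  2^3 = 8
  3^1 = 3
Product = 8 * 3 = 24

24


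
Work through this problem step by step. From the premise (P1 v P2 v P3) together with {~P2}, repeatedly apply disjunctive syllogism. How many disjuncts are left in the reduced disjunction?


Original disjuncts (3): P1, P2, P3
Negated (eliminate): ~P2
Remaining disjuncts: P1, P3
Count = 3 - 1 = 2

2


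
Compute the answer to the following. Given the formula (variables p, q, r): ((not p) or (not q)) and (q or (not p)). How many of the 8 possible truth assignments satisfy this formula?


Evaluate all 8 assignments for p, q, r:
p=0, q=0, r=0: 1
p=0, q=0, r=1: 1
p=0, q=1, r=0: 1
p=0, q=1, r=1: 1
p=1, q=0, r=0: 0
p=1, q=0, r=1: 0
p=1, q=1, r=0: 0
p=1, q=1, r=1: 0
Satisfying count = 4

4


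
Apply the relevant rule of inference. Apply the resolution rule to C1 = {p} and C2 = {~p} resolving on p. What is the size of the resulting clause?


Remove p from C1 and ~p from C2.
C1 remainder: {}
C2 remainder: {}
Union (resolvent): {} (empty clause)
Resolvent has 0 literal(s).

0


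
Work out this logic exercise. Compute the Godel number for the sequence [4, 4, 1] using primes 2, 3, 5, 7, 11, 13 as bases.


Encode each element as an exponent of the corresponding prime:
  2^4 = 16
  3^4 = 81
  5^1 = 5
Product = 16 * 81 * 5 = 6480

6480


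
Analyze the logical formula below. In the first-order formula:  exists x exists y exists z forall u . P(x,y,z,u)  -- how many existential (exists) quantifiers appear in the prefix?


Quantifier prefix: exists x exists y exists z forall u
Mark each quantifier type:
  E E E U
Universal count = 1, Existential count = 3
Asked for existential (exists) quantifiers: 3

3


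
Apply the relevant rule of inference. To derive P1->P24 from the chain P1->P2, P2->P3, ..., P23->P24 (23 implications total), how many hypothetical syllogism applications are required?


With 23 implications in a chain connecting 24 propositions:
P1->P2, P2->P3, ..., P23->P24
Steps needed = (number of implications) - 1 = 23 - 1 = 22

22


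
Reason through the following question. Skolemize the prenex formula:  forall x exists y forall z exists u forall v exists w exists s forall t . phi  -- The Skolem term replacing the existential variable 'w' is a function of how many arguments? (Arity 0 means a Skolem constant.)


Quantifier prefix: forall x exists y forall z exists u forall v exists w exists s forall t
'w' is existentially quantified at position 6.
Universal variables preceding it: x, z, v
Skolem function arity = 3

3


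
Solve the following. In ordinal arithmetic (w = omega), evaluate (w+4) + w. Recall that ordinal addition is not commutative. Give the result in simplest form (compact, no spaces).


Compute (w+4) + w.
Ordinal + is associative but NOT commutative; for finite n>0, n + w = w but w + n stays w+n.
(w+4) + w = w + (4+w) = w + w = w*2 (the finite tail 4 is absorbed by the right w).
Result = w*2

w*2


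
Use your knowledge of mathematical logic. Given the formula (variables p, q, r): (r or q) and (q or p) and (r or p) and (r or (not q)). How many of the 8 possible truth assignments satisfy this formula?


Evaluate all 8 assignments for p, q, r:
p=0, q=0, r=0: 0
p=0, q=0, r=1: 0
p=0, q=1, r=0: 0
p=0, q=1, r=1: 1
p=1, q=0, r=0: 0
p=1, q=0, r=1: 1
p=1, q=1, r=0: 0
p=1, q=1, r=1: 1
Satisfying count = 3

3


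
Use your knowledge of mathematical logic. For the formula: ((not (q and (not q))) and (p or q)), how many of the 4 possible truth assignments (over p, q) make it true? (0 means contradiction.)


Check all 4 assignments:
p=0, q=0: 0
p=0, q=1: 1
p=1, q=0: 1
p=1, q=1: 1
Count of True = 3

3


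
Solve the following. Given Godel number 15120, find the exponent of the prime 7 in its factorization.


Factorize 15120 by dividing by 7 repeatedly.
Division steps: 7 divides 15120 exactly 1 time(s).
Exponent of 7 = 1

1


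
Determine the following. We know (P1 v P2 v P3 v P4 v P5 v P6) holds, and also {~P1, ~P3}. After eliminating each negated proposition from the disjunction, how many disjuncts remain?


Original disjuncts (6): P1, P2, P3, P4, P5, P6
Negated (eliminate): ~P1, ~P3
Remaining disjuncts: P2, P4, P5, P6
Count = 6 - 2 = 4

4


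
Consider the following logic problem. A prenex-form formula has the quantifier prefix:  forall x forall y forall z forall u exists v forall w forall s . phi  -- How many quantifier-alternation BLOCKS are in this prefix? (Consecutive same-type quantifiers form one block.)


Quantifier-type sequence: A A A A E A A  (A=forall, E=exists)
Group into maximal same-type runs:
  Ax4 | Ex1 | Ax2
Number of blocks = 3

3


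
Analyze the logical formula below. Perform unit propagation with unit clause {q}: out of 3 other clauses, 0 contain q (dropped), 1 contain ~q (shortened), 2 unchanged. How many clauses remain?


Satisfied (removed): 0
Shortened (remain): 1
Unchanged (remain): 2
Remaining = 1 + 2 = 3

3


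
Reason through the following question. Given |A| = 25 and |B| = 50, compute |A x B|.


The Cartesian product A x B contains all ordered pairs (a, b).
|A x B| = |A| * |B| = 25 * 50 = 1250

1250


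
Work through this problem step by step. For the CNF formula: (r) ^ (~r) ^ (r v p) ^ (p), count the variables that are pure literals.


Check each variable for pure literal status:
p: pure positive
q: absent (not pure)
r: mixed (not pure)
Pure literal count = 1

1


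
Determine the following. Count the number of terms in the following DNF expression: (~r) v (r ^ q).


A DNF formula is a disjunction of terms (conjunctions).
Terms are separated by v.
Counting the disjuncts: 2 terms.

2


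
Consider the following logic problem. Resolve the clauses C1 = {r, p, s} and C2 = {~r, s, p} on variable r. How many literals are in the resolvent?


Remove r from C1 and ~r from C2.
C1 remainder: {p, s}
C2 remainder: {s, p}
Union (resolvent): {p, s}
Resolvent has 2 literal(s).

2


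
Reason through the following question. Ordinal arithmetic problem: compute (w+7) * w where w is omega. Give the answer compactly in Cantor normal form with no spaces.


Compute (w+7) * w.
Ordinal * is associative and left-distributive over +, but NOT commutative; for finite n>1, n*w = w but w*n stays w*n.
(w+7) * w = sup{(w+7)*k : k<w} = sup{w*k+7} = w^2 (the +7 tail is absorbed in the limit).
Result = w^2

w^2


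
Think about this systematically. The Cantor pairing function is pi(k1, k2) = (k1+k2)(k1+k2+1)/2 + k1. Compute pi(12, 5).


k1 + k2 = 17
(k1+k2)(k1+k2+1)/2 = 17 * 18 / 2 = 153
pi = 153 + 12 = 165

165


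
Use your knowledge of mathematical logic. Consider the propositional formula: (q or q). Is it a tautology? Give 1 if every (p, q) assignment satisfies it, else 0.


Check all 4 assignments:
p=0, q=0: 0
p=0, q=1: 1
p=1, q=0: 0
p=1, q=1: 1
Satisfying count = 2/4.
Tautology iff count = 4: no.

0


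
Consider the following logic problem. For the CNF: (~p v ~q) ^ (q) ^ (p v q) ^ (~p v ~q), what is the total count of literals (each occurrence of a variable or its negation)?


Counting literals in each clause:
Clause 1: 2 literal(s)
Clause 2: 1 literal(s)
Clause 3: 2 literal(s)
Clause 4: 2 literal(s)
Total = 7

7


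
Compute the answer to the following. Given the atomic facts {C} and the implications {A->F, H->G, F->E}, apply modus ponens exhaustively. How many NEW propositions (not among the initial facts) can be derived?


Initial facts: {C}
Apply modus ponens to closure:
  (no implication fires)
Final known: {C}
New propositions: {(none)}
Count = 0

0


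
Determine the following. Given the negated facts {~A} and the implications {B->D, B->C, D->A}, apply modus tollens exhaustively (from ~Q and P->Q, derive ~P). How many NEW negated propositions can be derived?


Initial negated facts: {~A}
Apply modus tollens to closure:
  ~A and D->A  =>  ~D
  ~D and B->D  =>  ~B
Final negated: {~A, ~B, ~D}
New negations: {~B, ~D}
Count = 2

2


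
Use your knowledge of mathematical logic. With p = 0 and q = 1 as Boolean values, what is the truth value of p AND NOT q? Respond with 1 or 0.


p = 0, q = 1
Operation: p AND NOT q
Evaluate: 0 AND NOT 1 = 0

0


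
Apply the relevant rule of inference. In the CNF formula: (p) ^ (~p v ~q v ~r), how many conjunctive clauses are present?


A CNF formula is a conjunction of clauses.
Clauses are separated by ^.
Counting the conjuncts: 2 clauses.

2


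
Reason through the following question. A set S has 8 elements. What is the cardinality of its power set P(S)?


The power set of a set with n elements has 2^n elements.
|P(S)| = 2^8 = 256

256


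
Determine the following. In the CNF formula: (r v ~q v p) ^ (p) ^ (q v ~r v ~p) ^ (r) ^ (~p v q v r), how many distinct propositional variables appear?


Identify each variable that appears in the formula.
Variables found: p, q, r
Count = 3

3


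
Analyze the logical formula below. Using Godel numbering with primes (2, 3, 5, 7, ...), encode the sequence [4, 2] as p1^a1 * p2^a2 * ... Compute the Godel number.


Encode each element as an exponent of the corresponding prime:
  2^4 = 16
  3^2 = 9
Product = 16 * 9 = 144

144


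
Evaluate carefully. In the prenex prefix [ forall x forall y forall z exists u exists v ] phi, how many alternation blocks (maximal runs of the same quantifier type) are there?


Quantifier-type sequence: A A A E E  (A=forall, E=exists)
Group into maximal same-type runs:
  Ax3 | Ex2
Number of blocks = 2

2


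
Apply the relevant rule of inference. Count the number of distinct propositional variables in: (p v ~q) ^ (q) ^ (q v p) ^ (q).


Identify each variable that appears in the formula.
Variables found: p, q
Count = 2

2


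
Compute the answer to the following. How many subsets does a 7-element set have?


The power set of a set with n elements has 2^n elements.
|P(S)| = 2^7 = 128

128


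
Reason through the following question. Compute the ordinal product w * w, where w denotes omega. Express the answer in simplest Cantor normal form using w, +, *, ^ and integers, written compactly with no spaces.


Compute w * w.
Ordinal * is associative and left-distributive over +, but NOT commutative; for finite n>1, n*w = w but w*n stays w*n.
w * w = w^2 by definition.
Result = w^2

w^2


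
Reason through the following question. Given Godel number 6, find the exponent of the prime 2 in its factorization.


Factorize 6 by dividing by 2 repeatedly.
Division steps: 2 divides 6 exactly 1 time(s).
Exponent of 2 = 1

1


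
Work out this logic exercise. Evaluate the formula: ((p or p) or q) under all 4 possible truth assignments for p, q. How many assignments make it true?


Check all 4 assignments:
p=0, q=0: 0
p=0, q=1: 1
p=1, q=0: 1
p=1, q=1: 1
Count of True = 3

3


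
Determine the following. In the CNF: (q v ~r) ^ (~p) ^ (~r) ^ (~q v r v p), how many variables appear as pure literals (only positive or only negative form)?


Check each variable for pure literal status:
p: mixed (not pure)
q: mixed (not pure)
r: mixed (not pure)
Pure literal count = 0

0


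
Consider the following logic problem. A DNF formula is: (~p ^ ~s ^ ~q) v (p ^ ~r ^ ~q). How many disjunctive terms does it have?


A DNF formula is a disjunction of terms (conjunctions).
Terms are separated by v.
Counting the disjuncts: 2 terms.

2


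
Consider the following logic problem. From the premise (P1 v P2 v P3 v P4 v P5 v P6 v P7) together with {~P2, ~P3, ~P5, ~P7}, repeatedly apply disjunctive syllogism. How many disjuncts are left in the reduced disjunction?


Original disjuncts (7): P1, P2, P3, P4, P5, P6, P7
Negated (eliminate): ~P2, ~P3, ~P5, ~P7
Remaining disjuncts: P1, P4, P6
Count = 7 - 4 = 3

3


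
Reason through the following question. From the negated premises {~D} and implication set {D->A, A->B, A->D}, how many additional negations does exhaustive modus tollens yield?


Initial negated facts: {~D}
Apply modus tollens to closure:
  ~D and A->D  =>  ~A
Final negated: {~A, ~D}
New negations: {~A}
Count = 1

1


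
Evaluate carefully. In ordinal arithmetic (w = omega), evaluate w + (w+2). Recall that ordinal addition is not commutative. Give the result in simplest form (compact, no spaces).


Compute w + (w+2).
Ordinal + is associative but NOT commutative; for finite n>0, n + w = w but w + n stays w+n.
w + (w+2) = (w+w) + 2 = w*2+2.
Result = w*2+2

w*2+2


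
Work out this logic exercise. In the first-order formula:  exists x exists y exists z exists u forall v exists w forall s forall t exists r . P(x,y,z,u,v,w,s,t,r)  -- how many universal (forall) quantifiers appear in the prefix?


Quantifier prefix: exists x exists y exists z exists u forall v exists w forall s forall t exists r
Mark each quantifier type:
  E E E E U E U U E
Universal count = 3, Existential count = 6
Asked for universal (forall) quantifiers: 3

3


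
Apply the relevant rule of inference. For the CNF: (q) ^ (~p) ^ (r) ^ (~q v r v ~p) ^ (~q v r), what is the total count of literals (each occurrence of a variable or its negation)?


Counting literals in each clause:
Clause 1: 1 literal(s)
Clause 2: 1 literal(s)
Clause 3: 1 literal(s)
Clause 4: 3 literal(s)
Clause 5: 2 literal(s)
Total = 8

8


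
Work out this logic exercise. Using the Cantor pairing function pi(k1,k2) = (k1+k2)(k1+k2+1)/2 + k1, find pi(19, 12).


k1 + k2 = 31
(k1+k2)(k1+k2+1)/2 = 31 * 32 / 2 = 496
pi = 496 + 19 = 515

515


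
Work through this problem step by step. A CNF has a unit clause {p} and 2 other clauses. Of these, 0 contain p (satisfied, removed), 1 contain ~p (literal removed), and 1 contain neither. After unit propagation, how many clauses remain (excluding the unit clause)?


Satisfied (removed): 0
Shortened (remain): 1
Unchanged (remain): 1
Remaining = 1 + 1 = 2

2


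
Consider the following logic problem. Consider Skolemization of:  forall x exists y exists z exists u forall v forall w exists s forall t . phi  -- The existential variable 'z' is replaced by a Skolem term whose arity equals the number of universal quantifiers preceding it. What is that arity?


Quantifier prefix: forall x exists y exists z exists u forall v forall w exists s forall t
'z' is existentially quantified at position 3.
Universal variables preceding it: x
Skolem function arity = 1

1


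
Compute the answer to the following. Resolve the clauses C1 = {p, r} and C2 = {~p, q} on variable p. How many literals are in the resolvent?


Remove p from C1 and ~p from C2.
C1 remainder: {r}
C2 remainder: {q}
Union (resolvent): {q, r}
Resolvent has 2 literal(s).

2


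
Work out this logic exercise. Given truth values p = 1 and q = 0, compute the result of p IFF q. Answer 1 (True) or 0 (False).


p = 1, q = 0
Operation: p IFF q
Evaluate: 1 IFF 0 = 0

0


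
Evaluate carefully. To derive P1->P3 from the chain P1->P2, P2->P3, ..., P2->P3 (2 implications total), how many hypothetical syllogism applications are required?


With 2 implications in a chain connecting 3 propositions:
P1->P2, P2->P3, ..., P2->P3
Steps needed = (number of implications) - 1 = 2 - 1 = 1

1


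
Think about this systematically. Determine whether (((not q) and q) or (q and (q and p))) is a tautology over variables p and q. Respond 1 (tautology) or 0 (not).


Check all 4 assignments:
p=0, q=0: 0
p=0, q=1: 0
p=1, q=0: 0
p=1, q=1: 1
Satisfying count = 1/4.
Tautology iff count = 4: no.

0


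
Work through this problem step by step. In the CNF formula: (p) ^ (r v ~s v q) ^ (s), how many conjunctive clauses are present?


A CNF formula is a conjunction of clauses.
Clauses are separated by ^.
Counting the conjuncts: 3 clauses.

3


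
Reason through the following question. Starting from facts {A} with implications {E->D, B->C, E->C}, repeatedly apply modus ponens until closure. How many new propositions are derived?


Initial facts: {A}
Apply modus ponens to closure:
  (no implication fires)
Final known: {A}
New propositions: {(none)}
Count = 0

0


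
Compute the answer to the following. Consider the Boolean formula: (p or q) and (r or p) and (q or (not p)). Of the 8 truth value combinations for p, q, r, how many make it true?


Evaluate all 8 assignments for p, q, r:
p=0, q=0, r=0: 0
p=0, q=0, r=1: 0
p=0, q=1, r=0: 0
p=0, q=1, r=1: 1
p=1, q=0, r=0: 0
p=1, q=0, r=1: 0
p=1, q=1, r=0: 1
p=1, q=1, r=1: 1
Satisfying count = 3

3


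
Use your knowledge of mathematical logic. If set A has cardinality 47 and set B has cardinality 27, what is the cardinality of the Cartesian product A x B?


The Cartesian product A x B contains all ordered pairs (a, b).
|A x B| = |A| * |B| = 47 * 27 = 1269

1269


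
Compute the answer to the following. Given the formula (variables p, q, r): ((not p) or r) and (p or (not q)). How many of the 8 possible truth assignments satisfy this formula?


Evaluate all 8 assignments for p, q, r:
p=0, q=0, r=0: 1
p=0, q=0, r=1: 1
p=0, q=1, r=0: 0
p=0, q=1, r=1: 0
p=1, q=0, r=0: 0
p=1, q=0, r=1: 1
p=1, q=1, r=0: 0
p=1, q=1, r=1: 1
Satisfying count = 4

4


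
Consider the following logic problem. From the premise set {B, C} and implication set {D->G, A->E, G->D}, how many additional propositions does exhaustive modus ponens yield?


Initial facts: {B, C}
Apply modus ponens to closure:
  (no implication fires)
Final known: {B, C}
New propositions: {(none)}
Count = 0

0


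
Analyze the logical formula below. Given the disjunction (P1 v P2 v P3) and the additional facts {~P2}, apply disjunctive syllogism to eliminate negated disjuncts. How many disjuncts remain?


Original disjuncts (3): P1, P2, P3
Negated (eliminate): ~P2
Remaining disjuncts: P1, P3
Count = 3 - 1 = 2

2


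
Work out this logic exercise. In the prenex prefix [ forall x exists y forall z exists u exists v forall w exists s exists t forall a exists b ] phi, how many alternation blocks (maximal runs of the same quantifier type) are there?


Quantifier-type sequence: A E A E E A E E A E  (A=forall, E=exists)
Group into maximal same-type runs:
  Ax1 | Ex1 | Ax1 | Ex2 | Ax1 | Ex2 | Ax1 | Ex1
Number of blocks = 8

8


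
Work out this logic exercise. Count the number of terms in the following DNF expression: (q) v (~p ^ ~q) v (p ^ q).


A DNF formula is a disjunction of terms (conjunctions).
Terms are separated by v.
Counting the disjuncts: 3 terms.

3


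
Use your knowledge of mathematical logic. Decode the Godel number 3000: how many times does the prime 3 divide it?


Factorize 3000 by dividing by 3 repeatedly.
Division steps: 3 divides 3000 exactly 1 time(s).
Exponent of 3 = 1

1


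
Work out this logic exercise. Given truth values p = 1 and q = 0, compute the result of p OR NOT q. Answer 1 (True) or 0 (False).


p = 1, q = 0
Operation: p OR NOT q
Evaluate: 1 OR NOT 0 = 1

1


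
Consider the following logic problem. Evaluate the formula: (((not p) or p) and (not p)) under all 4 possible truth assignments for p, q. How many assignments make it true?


Check all 4 assignments:
p=0, q=0: 1
p=0, q=1: 1
p=1, q=0: 0
p=1, q=1: 0
Count of True = 2

2


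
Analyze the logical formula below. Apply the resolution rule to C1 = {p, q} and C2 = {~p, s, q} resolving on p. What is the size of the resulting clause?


Remove p from C1 and ~p from C2.
C1 remainder: {q}
C2 remainder: {s, q}
Union (resolvent): {q, s}
Resolvent has 2 literal(s).

2


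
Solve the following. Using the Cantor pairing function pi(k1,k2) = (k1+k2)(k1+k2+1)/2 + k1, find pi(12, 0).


k1 + k2 = 12
(k1+k2)(k1+k2+1)/2 = 12 * 13 / 2 = 78
pi = 78 + 12 = 90

90


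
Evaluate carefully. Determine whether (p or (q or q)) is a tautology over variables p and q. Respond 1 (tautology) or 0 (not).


Check all 4 assignments:
p=0, q=0: 0
p=0, q=1: 1
p=1, q=0: 1
p=1, q=1: 1
Satisfying count = 3/4.
Tautology iff count = 4: no.

0


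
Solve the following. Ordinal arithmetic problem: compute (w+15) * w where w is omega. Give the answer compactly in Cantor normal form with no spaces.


Compute (w+15) * w.
Ordinal * is associative and left-distributive over +, but NOT commutative; for finite n>1, n*w = w but w*n stays w*n.
(w+15) * w = sup{(w+15)*k : k<w} = sup{w*k+15} = w^2 (the +15 tail is absorbed in the limit).
Result = w^2

w^2


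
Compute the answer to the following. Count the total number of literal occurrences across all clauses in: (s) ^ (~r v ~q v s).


Counting literals in each clause:
Clause 1: 1 literal(s)
Clause 2: 3 literal(s)
Total = 4

4


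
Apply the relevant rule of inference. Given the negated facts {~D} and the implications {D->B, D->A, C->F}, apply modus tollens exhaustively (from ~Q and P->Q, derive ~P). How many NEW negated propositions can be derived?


Initial negated facts: {~D}
Apply modus tollens to closure:
  (no implication fires)
Final negated: {~D}
New negations: {(none)}
Count = 0

0


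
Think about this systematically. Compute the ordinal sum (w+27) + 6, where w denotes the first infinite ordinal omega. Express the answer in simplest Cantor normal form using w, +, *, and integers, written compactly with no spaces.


Compute (w+27) + 6.
Ordinal + is associative but NOT commutative; for finite n>0, n + w = w but w + n stays w+n.
By associativity: (w+27) + 6 = w + (27+6) = w+33.
Result = w+33

w+33


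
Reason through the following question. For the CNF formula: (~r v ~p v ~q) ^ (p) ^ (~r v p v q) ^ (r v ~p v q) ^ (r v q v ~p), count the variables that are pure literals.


Check each variable for pure literal status:
p: mixed (not pure)
q: mixed (not pure)
r: mixed (not pure)
Pure literal count = 0

0


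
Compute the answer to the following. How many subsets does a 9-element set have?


The power set of a set with n elements has 2^n elements.
|P(S)| = 2^9 = 512

512


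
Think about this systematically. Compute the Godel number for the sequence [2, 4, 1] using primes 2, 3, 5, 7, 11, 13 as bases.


Encode each element as an exponent of the corresponding prime:
  2^2 = 4
  3^4 = 81
  5^1 = 5
Product = 4 * 81 * 5 = 1620

1620


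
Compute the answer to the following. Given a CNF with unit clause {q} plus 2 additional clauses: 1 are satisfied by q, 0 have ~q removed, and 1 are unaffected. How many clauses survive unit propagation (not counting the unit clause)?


Satisfied (removed): 1
Shortened (remain): 0
Unchanged (remain): 1
Remaining = 0 + 1 = 1

1


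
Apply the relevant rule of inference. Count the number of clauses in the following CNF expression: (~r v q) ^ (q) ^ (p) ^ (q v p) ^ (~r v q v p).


A CNF formula is a conjunction of clauses.
Clauses are separated by ^.
Counting the conjuncts: 5 clauses.

5


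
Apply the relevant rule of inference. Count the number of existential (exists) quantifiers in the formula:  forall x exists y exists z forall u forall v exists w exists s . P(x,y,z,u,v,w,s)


Quantifier prefix: forall x exists y exists z forall u forall v exists w exists s
Mark each quantifier type:
  U E E U U E E
Universal count = 3, Existential count = 4
Asked for existential (exists) quantifiers: 4

4


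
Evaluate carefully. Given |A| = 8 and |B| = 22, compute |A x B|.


The Cartesian product A x B contains all ordered pairs (a, b).
|A x B| = |A| * |B| = 8 * 22 = 176

176


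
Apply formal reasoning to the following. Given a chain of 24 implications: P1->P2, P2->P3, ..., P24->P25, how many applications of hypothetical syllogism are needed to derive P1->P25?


With 24 implications in a chain connecting 25 propositions:
P1->P2, P2->P3, ..., P24->P25
Steps needed = (number of implications) - 1 = 24 - 1 = 23

23


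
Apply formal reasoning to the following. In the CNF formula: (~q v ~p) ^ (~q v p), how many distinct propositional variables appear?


Identify each variable that appears in the formula.
Variables found: p, q
Count = 2

2


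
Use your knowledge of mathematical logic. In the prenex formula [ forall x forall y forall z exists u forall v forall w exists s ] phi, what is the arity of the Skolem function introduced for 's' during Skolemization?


Quantifier prefix: forall x forall y forall z exists u forall v forall w exists s
's' is existentially quantified at position 7.
Universal variables preceding it: x, y, z, v, w
Skolem function arity = 5

5


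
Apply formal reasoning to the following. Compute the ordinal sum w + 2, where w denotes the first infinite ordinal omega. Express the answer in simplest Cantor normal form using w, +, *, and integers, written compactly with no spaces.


Compute w + 2.
Ordinal + is associative but NOT commutative; for finite n>0, n + w = w but w + n stays w+n.
w + 2 is already in normal form (a successor ordinal beyond w).
Result = w+2

w+2


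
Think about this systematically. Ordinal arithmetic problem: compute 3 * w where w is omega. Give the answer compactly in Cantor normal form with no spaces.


Compute 3 * w.
Ordinal * is associative and left-distributive over +, but NOT commutative; for finite n>1, n*w = w but w*n stays w*n.
For finite n>0, n * w = sup{n*k : k<w} = w. So 3 * w = w.
Result = w

w


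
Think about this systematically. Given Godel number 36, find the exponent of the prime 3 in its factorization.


Factorize 36 by dividing by 3 repeatedly.
Division steps: 3 divides 36 exactly 2 time(s).
Exponent of 3 = 2

2


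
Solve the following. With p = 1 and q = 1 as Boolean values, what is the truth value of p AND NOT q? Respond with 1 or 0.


p = 1, q = 1
Operation: p AND NOT q
Evaluate: 1 AND NOT 1 = 0

0


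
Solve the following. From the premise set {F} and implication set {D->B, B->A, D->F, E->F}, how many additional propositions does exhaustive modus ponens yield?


Initial facts: {F}
Apply modus ponens to closure:
  (no implication fires)
Final known: {F}
New propositions: {(none)}
Count = 0

0


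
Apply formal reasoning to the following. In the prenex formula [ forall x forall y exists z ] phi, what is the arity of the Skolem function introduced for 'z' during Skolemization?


Quantifier prefix: forall x forall y exists z
'z' is existentially quantified at position 3.
Universal variables preceding it: x, y
Skolem function arity = 2

2


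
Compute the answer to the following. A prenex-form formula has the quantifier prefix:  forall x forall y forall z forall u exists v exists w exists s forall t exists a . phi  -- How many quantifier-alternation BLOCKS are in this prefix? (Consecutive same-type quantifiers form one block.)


Quantifier-type sequence: A A A A E E E A E  (A=forall, E=exists)
Group into maximal same-type runs:
  Ax4 | Ex3 | Ax1 | Ex1
Number of blocks = 4

4


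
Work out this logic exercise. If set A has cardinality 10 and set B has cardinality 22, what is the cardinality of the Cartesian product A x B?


The Cartesian product A x B contains all ordered pairs (a, b).
|A x B| = |A| * |B| = 10 * 22 = 220

220


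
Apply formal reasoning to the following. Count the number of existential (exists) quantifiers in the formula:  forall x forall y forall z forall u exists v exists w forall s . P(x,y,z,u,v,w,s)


Quantifier prefix: forall x forall y forall z forall u exists v exists w forall s
Mark each quantifier type:
  U U U U E E U
Universal count = 5, Existential count = 2
Asked for existential (exists) quantifiers: 2

2


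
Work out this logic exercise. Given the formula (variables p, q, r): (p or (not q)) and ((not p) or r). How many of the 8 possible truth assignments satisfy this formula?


Evaluate all 8 assignments for p, q, r:
p=0, q=0, r=0: 1
p=0, q=0, r=1: 1
p=0, q=1, r=0: 0
p=0, q=1, r=1: 0
p=1, q=0, r=0: 0
p=1, q=0, r=1: 1
p=1, q=1, r=0: 0
p=1, q=1, r=1: 1
Satisfying count = 4

4


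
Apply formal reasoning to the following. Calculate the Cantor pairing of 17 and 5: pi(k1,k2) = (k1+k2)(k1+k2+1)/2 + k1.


k1 + k2 = 22
(k1+k2)(k1+k2+1)/2 = 22 * 23 / 2 = 253
pi = 253 + 17 = 270

270


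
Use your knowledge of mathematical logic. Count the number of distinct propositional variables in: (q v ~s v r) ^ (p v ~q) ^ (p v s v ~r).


Identify each variable that appears in the formula.
Variables found: p, q, r, s
Count = 4

4


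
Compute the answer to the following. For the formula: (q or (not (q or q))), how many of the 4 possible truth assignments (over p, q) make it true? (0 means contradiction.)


Check all 4 assignments:
p=0, q=0: 1
p=0, q=1: 1
p=1, q=0: 1
p=1, q=1: 1
Count of True = 4

4


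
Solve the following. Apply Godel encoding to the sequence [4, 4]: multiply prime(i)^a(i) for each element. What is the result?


Encode each element as an exponent of the corresponding prime:
  2^4 = 16
  3^4 = 81
Product = 16 * 81 = 1296

1296
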